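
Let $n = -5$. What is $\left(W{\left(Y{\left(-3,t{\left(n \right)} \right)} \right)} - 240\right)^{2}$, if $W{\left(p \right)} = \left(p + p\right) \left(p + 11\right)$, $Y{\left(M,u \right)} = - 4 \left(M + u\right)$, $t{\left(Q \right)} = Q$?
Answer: $6310144$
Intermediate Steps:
$Y{\left(M,u \right)} = - 4 M - 4 u$
$W{\left(p \right)} = 2 p \left(11 + p\right)$
$\left(W{\left(Y{\left(-3,t{\left(n \right)} \right)} \right)} - 240\right)^{2} = \left(2 \left(\left(-4\right) \left(-3\right) - -20\right) \left(11 - -32\right) - 240\right)^{2} = \left(2 \left(12 + 20\right) \left(11 + \left(12 + 20\right)\right) - 240\right)^{2} = \left(2 \cdot 32 \left(11 + 32\right) - 240\right)^{2} = \left(2 \cdot 32 \cdot 43 - 240\right)^{2} = \left(2752 - 240\right)^{2} = 2512^{2} = 6310144$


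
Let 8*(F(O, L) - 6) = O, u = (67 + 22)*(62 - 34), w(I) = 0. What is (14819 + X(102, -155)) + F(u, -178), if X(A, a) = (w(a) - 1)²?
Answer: 30275/2 ≈ 15138.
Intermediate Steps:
X(A, a) = 1 (X(A, a) = (0 - 1)² = (-1)² = 1)
u = 2492 (u = 89*28 = 2492)
F(O, L) = 6 + O/8
(14819 + X(102, -155)) + F(u, -178) = (14819 + 1) + (6 + (⅛)*2492) = 14820 + (6 + 623/2) = 14820 + 635/2 = 30275/2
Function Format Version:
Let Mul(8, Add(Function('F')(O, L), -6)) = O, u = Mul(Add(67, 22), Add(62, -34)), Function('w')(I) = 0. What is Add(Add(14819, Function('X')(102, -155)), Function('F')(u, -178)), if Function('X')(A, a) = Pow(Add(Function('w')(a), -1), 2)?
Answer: Rational(30275, 2) ≈ 15138.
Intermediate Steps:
Function('X')(A, a) = 1 (Function('X')(A, a) = Pow(Add(0, -1), 2) = Pow(-1, 2) = 1)
u = 2492 (u = Mul(89, 28) = 2492)
Function('F')(O, L) = Add(6, Mul(Rational(1, 8), O))
Add(Add(14819, Function('X')(102, -155)), Function('F')(u, -178)) = Add(Add(14819, 1), Add(6, Mul(Rational(1, 8), 2492))) = Add(14820, Add(6, Rational(623, 2))) = Add(14820, Rational(635, 2)) = Rational(30275, 2)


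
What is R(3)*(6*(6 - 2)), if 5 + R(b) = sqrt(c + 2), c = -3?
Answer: -120 + 24*I ≈ -120.0 + 24.0*I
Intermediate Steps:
R(b) = -5 + I (R(b) = -5 + sqrt(-3 + 2) = -5 + sqrt(-1) = -5 + I)
R(3)*(6*(6 - 2)) = (-5 + I)*(6*(6 - 2)) = (-5 + I)*(6*4) = (-5 + I)*24 = -120 + 24*I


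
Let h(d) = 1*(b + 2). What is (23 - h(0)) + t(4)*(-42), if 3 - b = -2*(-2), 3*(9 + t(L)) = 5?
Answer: 330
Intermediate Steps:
t(L) = -22/3 (t(L) = -9 + (⅓)*5 = -9 + 5/3 = -22/3)
b = -1 (b = 3 - (-2)*(-2) = 3 - 1*4 = 3 - 4 = -1)
h(d) = 1 (h(d) = 1*(-1 + 2) = 1*1 = 1)
(23 - h(0)) + t(4)*(-42) = (23 - 1*1) - 22/3*(-42) = (23 - 1) + 308 = 22 + 308 = 330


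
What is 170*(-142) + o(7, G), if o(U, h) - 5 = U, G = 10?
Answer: -24128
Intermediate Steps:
o(U, h) = 5 + U
170*(-142) + o(7, G) = 170*(-142) + (5 + 7) = -24140 + 12 = -24128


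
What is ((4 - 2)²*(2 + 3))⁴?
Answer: 160000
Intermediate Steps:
((4 - 2)²*(2 + 3))⁴ = (2²*5)⁴ = (4*5)⁴ = 20⁴ = 160000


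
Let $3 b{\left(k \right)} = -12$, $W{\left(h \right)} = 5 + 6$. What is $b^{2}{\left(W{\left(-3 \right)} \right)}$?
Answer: $16$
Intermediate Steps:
$W{\left(h \right)} = 11$
$b{\left(k \right)} = -4$ ($b{\left(k \right)} = \frac{1}{3} \left(-12\right) = -4$)
$b^{2}{\left(W{\left(-3 \right)} \right)} = \left(-4\right)^{2} = 16$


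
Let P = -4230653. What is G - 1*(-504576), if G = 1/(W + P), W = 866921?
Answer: 1697258437631/3363732 ≈ 5.0458e+5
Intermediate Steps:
G = -1/3363732 (G = 1/(866921 - 4230653) = 1/(-3363732) = -1/3363732 ≈ -2.9729e-7)
G - 1*(-504576) = -1/3363732 - 1*(-504576) = -1/3363732 + 504576 = 1697258437631/3363732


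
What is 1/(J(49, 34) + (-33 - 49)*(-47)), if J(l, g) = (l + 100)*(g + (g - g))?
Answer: 1/8920 ≈ 0.00011211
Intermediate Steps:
J(l, g) = g*(100 + l) (J(l, g) = (100 + l)*(g + 0) = (100 + l)*g = g*(100 + l))
1/(J(49, 34) + (-33 - 49)*(-47)) = 1/(34*(100 + 49) + (-33 - 49)*(-47)) = 1/(34*149 - 82*(-47)) = 1/(5066 + 3854) = 1/8920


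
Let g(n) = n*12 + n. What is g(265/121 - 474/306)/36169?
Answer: 51428/223198899 ≈ 0.00023041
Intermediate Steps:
g(n) = 13*n (g(n) = 12*n + n = 13*n)
g(265/121 - 474/306)/36169 = (13*(265/121 - 474/306))/36169 = (13*(265*(1/121) - 474*1/306))*(1/36169) = (13*(265/121 - 79/51))*(1/36169) = (13*(3956/6171))*(1/36169) = (51428/6171)*(1/36169) = 51428/223198899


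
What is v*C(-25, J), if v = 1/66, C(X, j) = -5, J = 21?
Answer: -5/66 ≈ -0.075758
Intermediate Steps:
v = 1/66 ≈ 0.015152
v*C(-25, J) = (1/66)*(-5) = -5/66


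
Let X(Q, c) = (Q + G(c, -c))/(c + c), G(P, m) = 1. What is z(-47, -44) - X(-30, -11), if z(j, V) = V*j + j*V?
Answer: 90963/22 ≈ 4134.7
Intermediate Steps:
z(j, V) = 2*V*j (z(j, V) = V*j + V*j = 2*V*j)
X(Q, c) = (1 + Q)/(2*c) (X(Q, c) = (Q + 1)/(c + c) = (1 + Q)/((2*c)) = (1 + Q)*(1/(2*c)) = (1 + Q)/(2*c))
z(-47, -44) - X(-30, -11) = 2*(-44)*(-47) - (1 - 30)/(2*(-11)) = 4136 - (-1)*(-29)/(2*11) = 4136 - 1*29/22 = 4136 - 29/22 = 90963/22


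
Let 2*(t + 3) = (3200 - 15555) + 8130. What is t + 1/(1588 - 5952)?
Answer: -9232043/4364 ≈ -2115.5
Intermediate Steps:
t = -4231/2 (t = -3 + ((3200 - 15555) + 8130)/2 = -3 + (-12355 + 8130)/2 = -3 + (½)*(-4225) = -3 - 4225/2 = -4231/2 ≈ -2115.5)
t + 1/(1588 - 5952) = -4231/2 + 1/(1588 - 5952) = -4231/2 + 1/(-4364) = -4231/2 - 1/4364 = -9232043/4364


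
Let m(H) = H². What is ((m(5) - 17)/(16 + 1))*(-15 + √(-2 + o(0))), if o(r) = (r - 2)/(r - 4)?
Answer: -120/17 + 4*I*√6/17 ≈ -7.0588 + 0.57635*I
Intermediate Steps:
o(r) = (-2 + r)/(-4 + r)
((m(5) - 17)/(16 + 1))*(-15 + √(-2 + o(0))) = ((5² - 17)/(16 + 1))*(-15 + √(-2 + (-2 + 0)/(-4 + 0))) = ((25 - 17)/17)*(-15 + √(-2 - 2/(-4))) = (8*(1/17))*(-15 + √(-2 - ¼*(-2))) = 8*(-15 + √(-2 + ½))/17 = 8*(-15 + √(-3/2))/17 = 8*(-15 + I*√6/2)/17 = -120/17 + 4*I*√6/17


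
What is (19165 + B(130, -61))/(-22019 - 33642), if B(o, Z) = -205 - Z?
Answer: -19021/55661 ≈ -0.34173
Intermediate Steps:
(19165 + B(130, -61))/(-22019 - 33642) = (19165 + (-205 - 1*(-61)))/(-22019 - 33642) = (19165 + (-205 + 61))/(-55661) = (19165 - 144)*(-1/55661) = 19021*(-1/55661) = -19021/55661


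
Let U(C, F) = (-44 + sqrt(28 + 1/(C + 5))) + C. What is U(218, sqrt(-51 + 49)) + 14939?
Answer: 15113 + sqrt(1392635)/223 ≈ 15118.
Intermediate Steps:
U(C, F) = -44 + C + sqrt(28 + 1/(5 + C)) (U(C, F) = (-44 + sqrt(28 + 1/(5 + C))) + C = -44 + C + sqrt(28 + 1/(5 + C)))
U(218, sqrt(-51 + 49)) + 14939 = (-44 + 218 + sqrt((141 + 28*218)/(5 + 218))) + 14939 = (-44 + 218 + sqrt((141 + 6104)/223)) + 14939 = (-44 + 218 + sqrt((1/223)*6245)) + 14939 = (-44 + 218 + sqrt(6245/223)) + 14939 = (-44 + 218 + sqrt(1392635)/223) + 14939 = (174 + sqrt(1392635)/223) + 14939 = 15113 + sqrt(1392635)/223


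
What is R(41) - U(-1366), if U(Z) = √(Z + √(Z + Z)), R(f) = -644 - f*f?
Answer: -2325 - √(-1366 + 2*I*√683) ≈ -2325.7 - 36.966*I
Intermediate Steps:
R(f) = -644 - f²
U(Z) = √(Z + √2*√Z) (U(Z) = √(Z + √(2*Z)) = √(Z + √2*√Z))
R(41) - U(-1366) = (-644 - 1*41²) - √(-1366 + √2*√(-1366)) = (-644 - 1*1681) - √(-1366 + √2*(I*√1366)) = (-644 - 1681) - √(-1366 + 2*I*√683) = -2325 - √(-1366 + 2*I*√683)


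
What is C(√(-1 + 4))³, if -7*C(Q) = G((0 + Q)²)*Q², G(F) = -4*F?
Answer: 46656/343 ≈ 136.02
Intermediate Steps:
C(Q) = 4*Q⁴/7 (C(Q) = -(-4*(0 + Q)²)*Q²/7 = -(-4*Q²)*Q²/7 = -(-4)*Q⁴/7 = 4*Q⁴/7)
C(√(-1 + 4))³ = (4*(√(-1 + 4))⁴/7)³ = (4*(√3)⁴/7)³ = ((4/7)*9)³ = (36/7)³ = 46656/343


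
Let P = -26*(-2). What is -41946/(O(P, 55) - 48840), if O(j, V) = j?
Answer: 20973/24394 ≈ 0.85976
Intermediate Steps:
P = 52
-41946/(O(P, 55) - 48840) = -41946/(52 - 48840) = -41946/(-48788) = -41946*(-1/48788) = 20973/24394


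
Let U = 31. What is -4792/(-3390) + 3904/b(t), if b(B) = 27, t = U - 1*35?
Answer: 2227324/15255 ≈ 146.01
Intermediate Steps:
t = -4 (t = 31 - 1*35 = 31 - 35 = -4)
-4792/(-3390) + 3904/b(t) = -4792/(-3390) + 3904/27 = -4792*(-1/3390) + 3904*(1/27) = 2396/1695 + 3904/27 = 2227324/15255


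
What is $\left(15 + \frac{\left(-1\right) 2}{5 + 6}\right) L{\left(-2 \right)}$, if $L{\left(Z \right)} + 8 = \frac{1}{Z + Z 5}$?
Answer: $- \frac{15811}{132} \approx -119.78$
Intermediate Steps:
$L{\left(Z \right)} = -8 + \frac{1}{6 Z}$ ($L{\left(Z \right)} = -8 + \frac{1}{Z + Z 5} = -8 + \frac{1}{Z + 5 Z} = -8 + \frac{1}{6 Z}$)
$\left(15 + \frac{\left(-1\right) 2}{5 + 6}\right) L{\left(-2 \right)} = \left(15 + \frac{\left(-1\right) 2}{5 + 6}\right) \left(-8 + \frac{1}{6 \left(-2\right)}\right) = \left(15 - \frac{2}{11}\right) \left(-8 + \frac{1}{6} \left(- \frac{1}{2}\right)\right) = \left(15 - \frac{2}{11}\right) \left(-8 - \frac{1}{12}\right) = \left(15 - \frac{2}{11}\right) \left(- \frac{97}{12}\right) = \frac{163}{11} \left(- \frac{97}{12}\right) = - \frac{15811}{132}$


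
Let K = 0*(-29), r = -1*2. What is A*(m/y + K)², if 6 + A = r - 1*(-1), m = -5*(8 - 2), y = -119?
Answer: -900/2023 ≈ -0.44488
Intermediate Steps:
r = -2
K = 0
m = -30 (m = -5*6 = -30)
A = -7 (A = -6 + (-2 - 1*(-1)) = -6 + (-2 + 1) = -6 - 1 = -7)
A*(m/y + K)² = -7*(-30/(-119) + 0)² = -7*(-30*(-1/119) + 0)² = -7*(30/119 + 0)² = -7*(30/119)² = -7*900/14161 = -900/2023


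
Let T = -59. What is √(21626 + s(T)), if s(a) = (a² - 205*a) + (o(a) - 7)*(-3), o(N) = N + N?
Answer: √37577 ≈ 193.85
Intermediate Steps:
o(N) = 2*N
s(a) = 21 + a² - 211*a (s(a) = (a² - 205*a) + (2*a - 7)*(-3) = (a² - 205*a) + (-7 + 2*a)*(-3) = (a² - 205*a) + (21 - 6*a) = 21 + a² - 211*a)
√(21626 + s(T)) = √(21626 + (21 + (-59)² - 211*(-59))) = √(21626 + (21 + 3481 + 12449)) = √(21626 + 15951) = √37577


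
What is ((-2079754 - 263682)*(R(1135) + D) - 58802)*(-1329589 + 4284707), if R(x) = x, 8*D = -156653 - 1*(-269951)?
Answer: -105935617212963054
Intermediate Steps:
D = 56649/4 (D = (-156653 - 1*(-269951))/8 = (-156653 + 269951)/8 = (1/8)*113298 = 56649/4 ≈ 14162.)
((-2079754 - 263682)*(R(1135) + D) - 58802)*(-1329589 + 4284707) = ((-2079754 - 263682)*(1135 + 56649/4) - 58802)*(-1329589 + 4284707) = (-2343436*61189/4 - 58802)*2955118 = (-35848126351 - 58802)*2955118 = -35848185153*2955118 = -105935617212963054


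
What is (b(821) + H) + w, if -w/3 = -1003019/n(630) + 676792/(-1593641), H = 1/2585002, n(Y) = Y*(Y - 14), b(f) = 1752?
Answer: 9576162543615377111/5437826027412240 ≈ 1761.0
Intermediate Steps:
n(Y) = Y*(-14 + Y)
H = 1/2585002 ≈ 3.8685e-7
w = 265871663077/29450485680 (w = -3*(-1003019*1/(630*(-14 + 630)) + 676792/(-1593641)) = -3*(-1003019/(630*616) + 676792*(-1/1593641)) = -3*(-1003019/388080 - 676792/1593641) = -3*(-265871663077/88351457040) = 265871663077/29450485680 ≈ 9.0278)
(b(821) + H) + w = (1752 + 1/2585002) + 265871663077/29450485680 = 4528923505/2585002 + 265871663077/29450485680 = 9576162543615377111/5437826027412240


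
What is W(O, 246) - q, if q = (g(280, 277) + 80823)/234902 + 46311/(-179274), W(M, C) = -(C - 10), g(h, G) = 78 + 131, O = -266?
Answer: -1657006362529/7018636858 ≈ -236.09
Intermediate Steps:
g(h, G) = 209
W(M, C) = 10 - C (W(M, C) = -(-10 + C) = 10 - C)
q = 608064041/7018636858 (q = (209 + 80823)/234902 + 46311/(-179274) = 81032*(1/234902) + 46311*(-1/179274) = 40516/117451 - 15437/59758 = 608064041/7018636858 ≈ 0.086636)
W(O, 246) - q = (10 - 1*246) - 1*608064041/7018636858 = (10 - 246) - 608064041/7018636858 = -236 - 608064041/7018636858 = -1657006362529/7018636858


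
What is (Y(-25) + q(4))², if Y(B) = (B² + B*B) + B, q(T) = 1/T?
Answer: 24019801/16 ≈ 1.5012e+6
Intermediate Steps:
Y(B) = B + 2*B² (Y(B) = (B² + B²) + B = 2*B² + B = B + 2*B²)
(Y(-25) + q(4))² = (-25*(1 + 2*(-25)) + 1/4)² = (-25*(1 - 50) + ¼)² = (-25*(-49) + ¼)² = (1225 + ¼)² = (4901/4)² = 24019801/16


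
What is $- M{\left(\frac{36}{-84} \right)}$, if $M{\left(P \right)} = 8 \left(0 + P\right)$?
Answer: $\frac{24}{7} \approx 3.4286$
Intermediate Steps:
$M{\left(P \right)} = 8 P$
$- M{\left(\frac{36}{-84} \right)} = - 8 \frac{36}{-84} = - 8 \cdot 36 \left(- \frac{1}{84}\right) = - \frac{8 \left(-3\right)}{7} = \left(-1\right) \left(- \frac{24}{7}\right) = \frac{24}{7}$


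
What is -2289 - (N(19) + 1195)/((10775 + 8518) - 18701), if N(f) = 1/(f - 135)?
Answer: -157328827/68672 ≈ -2291.0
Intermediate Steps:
N(f) = 1/(-135 + f)
-2289 - (N(19) + 1195)/((10775 + 8518) - 18701) = -2289 - (1/(-135 + 19) + 1195)/((10775 + 8518) - 18701) = -2289 - (1/(-116) + 1195)/(19293 - 18701) = -2289 - (-1/116 + 1195)/592 = -2289 - 138619/(116*592) = -2289 - 1*138619/68672 = -2289 - 138619/68672 = -157328827/68672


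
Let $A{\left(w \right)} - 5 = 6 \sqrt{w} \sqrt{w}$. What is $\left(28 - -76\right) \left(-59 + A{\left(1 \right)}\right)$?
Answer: $-4992$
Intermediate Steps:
$A{\left(w \right)} = 5 + 6 w$ ($A{\left(w \right)} = 5 + 6 \sqrt{w} \sqrt{w} = 5 + 6 w$)
$\left(28 - -76\right) \left(-59 + A{\left(1 \right)}\right) = \left(28 - -76\right) \left(-59 + \left(5 + 6 \cdot 1\right)\right) = \left(28 + 76\right) \left(-59 + \left(5 + 6\right)\right) = 104 \left(-59 + 11\right) = 104 \left(-48\right) = -4992$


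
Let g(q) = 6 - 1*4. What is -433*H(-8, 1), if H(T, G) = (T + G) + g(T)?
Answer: 2165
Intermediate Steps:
g(q) = 2 (g(q) = 6 - 4 = 2)
H(T, G) = 2 + G + T (H(T, G) = (T + G) + 2 = (G + T) + 2 = 2 + G + T)
-433*H(-8, 1) = -433*(2 + 1 - 8) = -433*(-5) = 2165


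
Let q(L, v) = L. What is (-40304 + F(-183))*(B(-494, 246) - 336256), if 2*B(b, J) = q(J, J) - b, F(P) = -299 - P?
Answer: 13576512120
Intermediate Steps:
B(b, J) = J/2 - b/2 (B(b, J) = (J - b)/2 = J/2 - b/2)
(-40304 + F(-183))*(B(-494, 246) - 336256) = (-40304 + (-299 - 1*(-183)))*(((½)*246 - ½*(-494)) - 336256) = (-40304 + (-299 + 183))*((123 + 247) - 336256) = (-40304 - 116)*(370 - 336256) = -40420*(-335886) = 13576512120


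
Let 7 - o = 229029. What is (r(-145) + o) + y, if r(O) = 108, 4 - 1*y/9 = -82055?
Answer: 509617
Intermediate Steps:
o = -229022 (o = 7 - 1*229029 = 7 - 229029 = -229022)
y = 738531 (y = 36 - 9*(-82055) = 36 + 738495 = 738531)
(r(-145) + o) + y = (108 - 229022) + 738531 = -228914 + 738531 = 509617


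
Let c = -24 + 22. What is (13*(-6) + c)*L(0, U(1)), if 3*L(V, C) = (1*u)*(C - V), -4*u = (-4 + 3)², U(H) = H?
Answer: 20/3 ≈ 6.6667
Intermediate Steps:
u = -¼ (u = -(-4 + 3)²/4 = -¼*(-1)² = -¼*1 = -¼ ≈ -0.25000)
L(V, C) = -C/12 + V/12 (L(V, C) = ((1*(-¼))*(C - V))/3 = (-(C - V)/4)/3 = (-C/4 + V/4)/3 = -C/12 + V/12)
c = -2
(13*(-6) + c)*L(0, U(1)) = (13*(-6) - 2)*(-1/12*1 + (1/12)*0) = (-78 - 2)*(-1/12 + 0) = -80*(-1/12) = 20/3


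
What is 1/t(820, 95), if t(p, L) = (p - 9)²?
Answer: 1/657721 ≈ 1.5204e-6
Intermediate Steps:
t(p, L) = (-9 + p)²
1/t(820, 95) = 1/((-9 + 820)²) = 1/(811²) = 1/657721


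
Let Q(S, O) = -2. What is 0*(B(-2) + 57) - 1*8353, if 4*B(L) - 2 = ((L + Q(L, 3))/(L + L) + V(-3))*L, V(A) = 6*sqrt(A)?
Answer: -8353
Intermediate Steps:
B(L) = 1/2 + L*((-2 + L)/(2*L) + 6*I*sqrt(3))/4 (B(L) = 1/2 + (((L - 2)/(L + L) + 6*sqrt(-3))*L)/4 = 1/2 + (((-2 + L)/((2*L)) + 6*(I*sqrt(3)))*L)/4 = 1/2 + (((-2 + L)*(1/(2*L)) + 6*I*sqrt(3))*L)/4 = 1/2 + (((-2 + L)/(2*L) + 6*I*sqrt(3))*L)/4 = 1/2 + (L*((-2 + L)/(2*L) + 6*I*sqrt(3)))/4 = 1/2 + L*((-2 + L)/(2*L) + 6*I*sqrt(3))/4)
0*(B(-2) + 57) - 1*8353 = 0*((1/4 + (1/8)*(-2) + (3/2)*I*(-2)*sqrt(3)) + 57) - 1*8353 = 0*((1/4 - 1/4 - 3*I*sqrt(3)) + 57) - 8353 = 0*(-3*I*sqrt(3) + 57) - 8353 = 0*(57 - 3*I*sqrt(3)) - 8353 = 0 - 8353 = -8353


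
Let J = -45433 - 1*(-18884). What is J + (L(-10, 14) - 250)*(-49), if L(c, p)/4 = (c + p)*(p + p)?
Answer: -36251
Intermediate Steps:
L(c, p) = 8*p*(c + p) (L(c, p) = 4*((c + p)*(p + p)) = 4*((c + p)*(2*p)) = 4*(2*p*(c + p)) = 8*p*(c + p))
J = -26549 (J = -45433 + 18884 = -26549)
J + (L(-10, 14) - 250)*(-49) = -26549 + (8*14*(-10 + 14) - 250)*(-49) = -26549 + (8*14*4 - 250)*(-49) = -26549 + (448 - 250)*(-49) = -26549 + 198*(-49) = -26549 - 9702 = -36251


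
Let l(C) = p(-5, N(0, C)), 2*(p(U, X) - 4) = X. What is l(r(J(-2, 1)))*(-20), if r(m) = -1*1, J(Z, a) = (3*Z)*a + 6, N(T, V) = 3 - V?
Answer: -120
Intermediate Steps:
p(U, X) = 4 + X/2
J(Z, a) = 6 + 3*Z*a (J(Z, a) = 3*Z*a + 6 = 6 + 3*Z*a)
r(m) = -1
l(C) = 11/2 - C/2 (l(C) = 4 + (3 - C)/2 = 4 + (3/2 - C/2) = 11/2 - C/2)
l(r(J(-2, 1)))*(-20) = (11/2 - ½*(-1))*(-20) = (11/2 + ½)*(-20) = 6*(-20) = -120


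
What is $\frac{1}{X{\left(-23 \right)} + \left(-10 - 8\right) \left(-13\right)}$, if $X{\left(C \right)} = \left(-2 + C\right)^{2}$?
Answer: $\frac{1}{859} \approx 0.0011641$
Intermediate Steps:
$\frac{1}{X{\left(-23 \right)} + \left(-10 - 8\right) \left(-13\right)} = \frac{1}{\left(-2 - 23\right)^{2} + \left(-10 - 8\right) \left(-13\right)} = \frac{1}{\left(-25\right)^{2} - -234} = \frac{1}{625 + 234} = \frac{1}{859}$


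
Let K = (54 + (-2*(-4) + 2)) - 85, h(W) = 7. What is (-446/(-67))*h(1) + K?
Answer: 1715/67 ≈ 25.597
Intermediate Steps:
K = -21 (K = (54 + (8 + 2)) - 85 = (54 + 10) - 85 = 64 - 85 = -21)
(-446/(-67))*h(1) + K = -446/(-67)*7 - 21 = -446*(-1/67)*7 - 21 = (446/67)*7 - 21 = 3122/67 - 21 = 1715/67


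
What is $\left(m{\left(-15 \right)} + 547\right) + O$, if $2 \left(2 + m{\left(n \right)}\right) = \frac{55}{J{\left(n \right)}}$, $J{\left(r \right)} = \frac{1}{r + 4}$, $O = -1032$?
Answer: $- \frac{1579}{2} \approx -789.5$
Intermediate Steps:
$J{\left(r \right)} = \frac{1}{4 + r}$
$m{\left(n \right)} = 108 + \frac{55 n}{2}$ ($m{\left(n \right)} = -2 + \frac{55 \frac{1}{\frac{1}{4 + n}}}{2} = -2 + \frac{55 \left(4 + n\right)}{2} = -2 + \frac{220 + 55 n}{2} = -2 + \left(110 + \frac{55 n}{2}\right) = 108 + \frac{55 n}{2}$)
$\left(m{\left(-15 \right)} + 547\right) + O = \left(\left(108 + \frac{55}{2} \left(-15\right)\right) + 547\right) - 1032 = \left(\left(108 - \frac{825}{2}\right) + 547\right) - 1032 = \left(- \frac{609}{2} + 547\right) - 1032 = \frac{485}{2} - 1032 = - \frac{1579}{2}$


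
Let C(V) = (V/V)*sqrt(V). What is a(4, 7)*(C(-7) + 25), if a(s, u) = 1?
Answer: 25 + I*sqrt(7) ≈ 25.0 + 2.6458*I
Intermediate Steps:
C(V) = sqrt(V) (C(V) = 1*sqrt(V) = sqrt(V))
a(4, 7)*(C(-7) + 25) = 1*(sqrt(-7) + 25) = 1*(I*sqrt(7) + 25) = 1*(25 + I*sqrt(7)) = 25 + I*sqrt(7)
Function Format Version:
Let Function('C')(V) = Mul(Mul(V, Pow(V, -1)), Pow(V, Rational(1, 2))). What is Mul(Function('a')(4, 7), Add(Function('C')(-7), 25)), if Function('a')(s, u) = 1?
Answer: Add(25, Mul(I, Pow(7, Rational(1, 2)))) ≈ Add(25.000, Mul(2.6458, I))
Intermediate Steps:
Function('C')(V) = Pow(V, Rational(1, 2)) (Function('C')(V) = Mul(1, Pow(V, Rational(1, 2))) = Pow(V, Rational(1, 2)))
Mul(Function('a')(4, 7), Add(Function('C')(-7), 25)) = Mul(1, Add(Pow(-7, Rational(1, 2)), 25)) = Mul(1, Add(Mul(I, Pow(7, Rational(1, 2))), 25)) = Mul(1, Add(25, Mul(I, Pow(7, Rational(1, 2))))) = Add(25, Mul(I, Pow(7, Rational(1, 2))))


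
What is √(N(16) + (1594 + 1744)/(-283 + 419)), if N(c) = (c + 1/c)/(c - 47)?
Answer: √106763349/2108 ≈ 4.9016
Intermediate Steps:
N(c) = (c + 1/c)/(-47 + c)
√(N(16) + (1594 + 1744)/(-283 + 419)) = √((1 + 16²)/(16*(-47 + 16)) + (1594 + 1744)/(-283 + 419)) = √((1/16)*(1 + 256)/(-31) + 3338/136) = √((1/16)*(-1/31)*257 + 3338*(1/136)) = √(-257/496 + 1669/68) = √(202587/8432) = √106763349/2108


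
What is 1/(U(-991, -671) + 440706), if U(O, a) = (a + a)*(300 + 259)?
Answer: -1/309472 ≈ -3.2313e-6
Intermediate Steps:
U(O, a) = 1118*a (U(O, a) = (2*a)*559 = 1118*a)
1/(U(-991, -671) + 440706) = 1/(1118*(-671) + 440706) = 1/(-750178 + 440706) = 1/(-309472) = -1/309472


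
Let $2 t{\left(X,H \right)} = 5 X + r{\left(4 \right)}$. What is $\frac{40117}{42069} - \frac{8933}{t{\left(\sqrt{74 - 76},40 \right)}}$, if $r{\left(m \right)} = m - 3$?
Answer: $- \frac{249852929}{715173} + \frac{89330 i \sqrt{2}}{51} \approx -349.36 + 2477.1 i$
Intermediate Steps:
$r{\left(m \right)} = -3 + m$ ($r{\left(m \right)} = m - 3 = -3 + m$)
$t{\left(X,H \right)} = \frac{1}{2} + \frac{5 X}{2}$ ($t{\left(X,H \right)} = \frac{5 X + \left(-3 + 4\right)}{2} = \frac{5 X + 1}{2} = \frac{1 + 5 X}{2} = \frac{1}{2} + \frac{5 X}{2}$)
$\frac{40117}{42069} - \frac{8933}{t{\left(\sqrt{74 - 76},40 \right)}} = \frac{40117}{42069} - \frac{8933}{\frac{1}{2} + \frac{5 \sqrt{74 - 76}}{2}} = 40117 \cdot \frac{1}{42069} - \frac{8933}{\frac{1}{2} + \frac{5 \sqrt{-2}}{2}} = \frac{40117}{42069} - \frac{8933}{\frac{1}{2} + \frac{5 i \sqrt{2}}{2}}$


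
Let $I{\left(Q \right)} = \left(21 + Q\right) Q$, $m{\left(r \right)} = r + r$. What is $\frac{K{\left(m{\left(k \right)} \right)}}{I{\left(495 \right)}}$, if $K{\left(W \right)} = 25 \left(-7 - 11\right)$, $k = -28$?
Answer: $- \frac{5}{2838} \approx -0.0017618$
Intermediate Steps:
$m{\left(r \right)} = 2 r$
$K{\left(W \right)} = -450$ ($K{\left(W \right)} = 25 \left(-18\right) = -450$)
$I{\left(Q \right)} = Q \left(21 + Q\right)$
$\frac{K{\left(m{\left(k \right)} \right)}}{I{\left(495 \right)}} = - \frac{450}{495 \left(21 + 495\right)} = - \frac{450}{495 \cdot 516} = - \frac{450}{255420} = \left(-450\right) \frac{1}{255420} = - \frac{5}{2838}$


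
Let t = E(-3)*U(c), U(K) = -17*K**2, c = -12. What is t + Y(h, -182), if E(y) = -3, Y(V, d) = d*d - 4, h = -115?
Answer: 40464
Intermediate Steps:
Y(V, d) = -4 + d**2 (Y(V, d) = d**2 - 4 = -4 + d**2)
t = 7344 (t = -(-51)*(-12)**2 = -(-51)*144 = -3*(-2448) = 7344)
t + Y(h, -182) = 7344 + (-4 + (-182)**2) = 7344 + (-4 + 33124) = 7344 + 33120 = 40464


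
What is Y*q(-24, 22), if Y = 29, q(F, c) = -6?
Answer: -174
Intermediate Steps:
Y*q(-24, 22) = 29*(-6) = -174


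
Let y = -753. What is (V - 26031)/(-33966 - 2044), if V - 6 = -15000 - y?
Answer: 20136/18005 ≈ 1.1184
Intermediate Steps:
V = -14241 (V = 6 + (-15000 - 1*(-753)) = 6 + (-15000 + 753) = 6 - 14247 = -14241)
(V - 26031)/(-33966 - 2044) = (-14241 - 26031)/(-33966 - 2044) = -40272/(-36010) = -40272*(-1/36010) = 20136/18005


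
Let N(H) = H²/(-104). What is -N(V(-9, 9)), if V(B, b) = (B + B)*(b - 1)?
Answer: 2592/13 ≈ 199.38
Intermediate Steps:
V(B, b) = 2*B*(-1 + b) (V(B, b) = (2*B)*(-1 + b) = 2*B*(-1 + b))
N(H) = -H²/104
-N(V(-9, 9)) = -(-1)*(2*(-9)*(-1 + 9))²/104 = -(-1)*(2*(-9)*8)²/104 = -(-1)*(-144)²/104 = -(-1)*20736/104 = -1*(-2592/13) = 2592/13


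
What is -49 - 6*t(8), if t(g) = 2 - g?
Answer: -13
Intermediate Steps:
-49 - 6*t(8) = -49 - 6*(2 - 1*8) = -49 - 6*(2 - 8) = -49 - 6*(-6) = -49 + 36 = -13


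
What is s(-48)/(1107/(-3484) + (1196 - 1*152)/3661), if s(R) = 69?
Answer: -293363252/138477 ≈ -2118.5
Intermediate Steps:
s(-48)/(1107/(-3484) + (1196 - 1*152)/3661) = 69/(1107/(-3484) + (1196 - 1*152)/3661) = 69/(1107*(-1/3484) + (1196 - 152)*(1/3661)) = 69/(-1107/3484 + 1044*(1/3661)) = 69/(-1107/3484 + 1044/3661) = 69/(-415431/12754924) = 69*(-12754924/415431) = -293363252/138477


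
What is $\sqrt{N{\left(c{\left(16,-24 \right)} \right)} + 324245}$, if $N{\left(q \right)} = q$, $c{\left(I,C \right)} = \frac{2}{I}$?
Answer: $\frac{\sqrt{5187922}}{4} \approx 569.42$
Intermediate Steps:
$\sqrt{N{\left(c{\left(16,-24 \right)} \right)} + 324245} = \sqrt{\frac{2}{16} + 324245} = \sqrt{2 \cdot \frac{1}{16} + 324245} = \sqrt{\frac{1}{8} + 324245} = \sqrt{\frac{2593961}{8}} = \frac{\sqrt{5187922}}{4}$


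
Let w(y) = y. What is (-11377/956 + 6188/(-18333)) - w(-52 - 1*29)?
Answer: 172163417/2503764 ≈ 68.762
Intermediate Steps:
(-11377/956 + 6188/(-18333)) - w(-52 - 1*29) = (-11377/956 + 6188/(-18333)) - (-52 - 1*29) = (-11377*1/956 + 6188*(-1/18333)) - (-52 - 29) = (-11377/956 - 884/2619) - 1*(-81) = -30641467/2503764 + 81 = 172163417/2503764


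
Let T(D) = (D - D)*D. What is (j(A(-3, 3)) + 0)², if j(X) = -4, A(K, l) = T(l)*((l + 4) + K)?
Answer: 16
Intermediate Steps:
T(D) = 0 (T(D) = 0*D = 0)
A(K, l) = 0 (A(K, l) = 0*((l + 4) + K) = 0*((4 + l) + K) = 0*(4 + K + l) = 0)
(j(A(-3, 3)) + 0)² = (-4 + 0)² = (-4)² = 16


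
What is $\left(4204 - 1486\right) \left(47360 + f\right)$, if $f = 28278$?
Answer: $205584084$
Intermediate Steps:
$\left(4204 - 1486\right) \left(47360 + f\right) = \left(4204 - 1486\right) \left(47360 + 28278\right) = \left(4204 - 1486\right) 75638 = 2718 \cdot 75638 = 205584084$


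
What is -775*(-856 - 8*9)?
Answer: 719200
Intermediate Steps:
-775*(-856 - 8*9) = -775*(-856 - 72) = -775*(-928) = 719200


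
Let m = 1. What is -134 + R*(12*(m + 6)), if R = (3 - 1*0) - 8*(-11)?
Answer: 7510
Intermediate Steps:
R = 91 (R = (3 + 0) + 88 = 3 + 88 = 91)
-134 + R*(12*(m + 6)) = -134 + 91*(12*(1 + 6)) = -134 + 91*(12*7) = -134 + 91*84 = -134 + 7644 = 7510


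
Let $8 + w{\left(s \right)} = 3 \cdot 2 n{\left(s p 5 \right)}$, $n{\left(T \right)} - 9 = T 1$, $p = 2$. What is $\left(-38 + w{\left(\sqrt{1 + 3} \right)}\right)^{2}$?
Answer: $16384$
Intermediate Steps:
$n{\left(T \right)} = 9 + T$ ($n{\left(T \right)} = 9 + T 1 = 9 + T$)
$w{\left(s \right)} = 46 + 60 s$ ($w{\left(s \right)} = -8 + 3 \cdot 2 \left(9 + s 2 \cdot 5\right) = -8 + 6 \left(9 + 2 s 5\right) = -8 + 6 \left(9 + 10 s\right) = -8 + \left(54 + 60 s\right) = 46 + 60 s$)
$\left(-38 + w{\left(\sqrt{1 + 3} \right)}\right)^{2} = \left(-38 + \left(46 + 60 \sqrt{1 + 3}\right)\right)^{2} = \left(-38 + \left(46 + 60 \sqrt{4}\right)\right)^{2} = \left(-38 + \left(46 + 60 \cdot 2\right)\right)^{2} = \left(-38 + \left(46 + 120\right)\right)^{2} = \left(-38 + 166\right)^{2} = 128^{2} = 16384$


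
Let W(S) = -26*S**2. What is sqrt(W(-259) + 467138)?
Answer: 2*I*sqrt(319242) ≈ 1130.0*I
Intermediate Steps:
sqrt(W(-259) + 467138) = sqrt(-26*(-259)**2 + 467138) = sqrt(-26*67081 + 467138) = sqrt(-1744106 + 467138) = sqrt(-1276968) = 2*I*sqrt(319242)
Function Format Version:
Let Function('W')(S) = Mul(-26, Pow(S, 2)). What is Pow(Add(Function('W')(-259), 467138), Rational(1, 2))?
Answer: Mul(2, I, Pow(319242, Rational(1, 2))) ≈ Mul(1130.0, I)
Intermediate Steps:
Pow(Add(Function('W')(-259), 467138), Rational(1, 2)) = Pow(Add(Mul(-26, Pow(-259, 2)), 467138), Rational(1, 2)) = Pow(Add(Mul(-26, 67081), 467138), Rational(1, 2)) = Pow(Add(-1744106, 467138), Rational(1, 2)) = Pow(-1276968, Rational(1, 2)) = Mul(2, I, Pow(319242, Rational(1, 2)))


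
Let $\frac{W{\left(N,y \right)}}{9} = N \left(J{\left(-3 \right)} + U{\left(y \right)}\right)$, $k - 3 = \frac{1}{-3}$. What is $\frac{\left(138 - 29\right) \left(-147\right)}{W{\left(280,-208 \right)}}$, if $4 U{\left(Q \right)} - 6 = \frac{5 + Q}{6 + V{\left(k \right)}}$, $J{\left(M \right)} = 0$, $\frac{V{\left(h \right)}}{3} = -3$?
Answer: $- \frac{763}{2210} \approx -0.34525$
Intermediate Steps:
$k = \frac{8}{3}$ ($k = 3 + \frac{1}{-3} = 3 - \frac{1}{3} = \frac{8}{3} \approx 2.6667$)
$V{\left(h \right)} = -9$ ($V{\left(h \right)} = 3 \left(-3\right) = -9$)
$U{\left(Q \right)} = \frac{13}{12} - \frac{Q}{12}$ ($U{\left(Q \right)} = \frac{3}{2} + \frac{\left(5 + Q\right) \frac{1}{6 - 9}}{4} = \frac{3}{2} + \frac{\left(5 + Q\right) \frac{1}{-3}}{4} = \frac{3}{2} + \frac{\left(5 + Q\right) \left(- \frac{1}{3}\right)}{4} = \frac{3}{2} + \frac{- \frac{5}{3} - \frac{Q}{3}}{4} = \frac{3}{2} - \left(\frac{5}{12} + \frac{Q}{12}\right) = \frac{13}{12} - \frac{Q}{12}$)
$W{\left(N,y \right)} = 9 N \left(\frac{13}{12} - \frac{y}{12}\right)$ ($W{\left(N,y \right)} = 9 N \left(0 - \left(- \frac{13}{12} + \frac{y}{12}\right)\right) = 9 N \left(\frac{13}{12} - \frac{y}{12}\right)$)
$\frac{\left(138 - 29\right) \left(-147\right)}{W{\left(280,-208 \right)}} = \frac{\left(138 - 29\right) \left(-147\right)}{\frac{3}{4} \cdot 280 \left(13 - -208\right)} = \frac{109 \left(-147\right)}{\frac{3}{4} \cdot 280 \left(13 + 208\right)} = - \frac{16023}{\frac{3}{4} \cdot 280 \cdot 221} = - \frac{16023}{46410} = \left(-16023\right) \frac{1}{46410} = - \frac{763}{2210}$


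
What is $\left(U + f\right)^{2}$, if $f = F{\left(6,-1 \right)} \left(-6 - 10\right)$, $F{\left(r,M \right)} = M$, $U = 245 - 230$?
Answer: $961$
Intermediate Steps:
$U = 15$
$f = 16$ ($f = - (-6 - 10) = \left(-1\right) \left(-16\right) = 16$)
$\left(U + f\right)^{2} = \left(15 + 16\right)^{2} = 31^{2} = 961$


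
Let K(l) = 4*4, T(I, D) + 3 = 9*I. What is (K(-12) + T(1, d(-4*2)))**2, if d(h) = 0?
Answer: 484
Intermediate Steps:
T(I, D) = -3 + 9*I
K(l) = 16
(K(-12) + T(1, d(-4*2)))**2 = (16 + (-3 + 9*1))**2 = (16 + (-3 + 9))**2 = (16 + 6)**2 = 22**2 = 484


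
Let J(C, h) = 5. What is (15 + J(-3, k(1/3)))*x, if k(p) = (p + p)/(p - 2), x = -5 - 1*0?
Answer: -100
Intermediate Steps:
x = -5 (x = -5 + 0 = -5)
k(p) = 2*p/(-2 + p) (k(p) = (2*p)/(-2 + p) = 2*p/(-2 + p))
(15 + J(-3, k(1/3)))*x = (15 + 5)*(-5) = 20*(-5) = -100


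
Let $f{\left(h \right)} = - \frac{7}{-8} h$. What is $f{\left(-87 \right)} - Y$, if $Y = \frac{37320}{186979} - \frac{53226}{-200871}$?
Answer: $- \frac{2556979150397}{33385474408} \approx -76.59$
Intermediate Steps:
$f{\left(h \right)} = \frac{7 h}{8}$ ($f{\left(h \right)} = \left(-7\right) \left(- \frac{1}{8}\right) h = \frac{7 h}{8}$)
$Y = \frac{1938738886}{4173184301}$ ($Y = 37320 \cdot \frac{1}{186979} - - \frac{5914}{22319} = \frac{37320}{186979} + \frac{5914}{22319} = \frac{1938738886}{4173184301} \approx 0.46457$)
$f{\left(-87 \right)} - Y = \frac{7}{8} \left(-87\right) - \frac{1938738886}{4173184301} = - \frac{609}{8} - \frac{1938738886}{4173184301} = - \frac{2556979150397}{33385474408}$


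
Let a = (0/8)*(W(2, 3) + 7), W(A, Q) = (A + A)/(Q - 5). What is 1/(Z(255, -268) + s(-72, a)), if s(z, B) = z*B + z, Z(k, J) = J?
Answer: -1/340 ≈ -0.0029412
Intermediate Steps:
W(A, Q) = 2*A/(-5 + Q) (W(A, Q) = (2*A)/(-5 + Q) = 2*A/(-5 + Q))
a = 0 (a = (0/8)*(2*2/(-5 + 3) + 7) = (0*(⅛))*(2*2/(-2) + 7) = 0*(2*2*(-½) + 7) = 0*(-2 + 7) = 0*5 = 0)
s(z, B) = z + B*z (s(z, B) = B*z + z = z + B*z)
1/(Z(255, -268) + s(-72, a)) = 1/(-268 - 72*(1 + 0)) = 1/(-268 - 72*1) = 1/(-268 - 72) = 1/(-340) = -1/340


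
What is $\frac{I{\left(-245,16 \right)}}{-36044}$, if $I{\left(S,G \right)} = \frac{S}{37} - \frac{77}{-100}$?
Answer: $\frac{21651}{133362800} \approx 0.00016235$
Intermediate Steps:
$I{\left(S,G \right)} = \frac{77}{100} + \frac{S}{37}$ ($I{\left(S,G \right)} = S \frac{1}{37} - - \frac{77}{100} = \frac{S}{37} + \frac{77}{100} = \frac{77}{100} + \frac{S}{37}$)
$\frac{I{\left(-245,16 \right)}}{-36044} = \frac{\frac{77}{100} + \frac{1}{37} \left(-245\right)}{-36044} = \left(\frac{77}{100} - \frac{245}{37}\right) \left(- \frac{1}{36044}\right) = \left(- \frac{21651}{3700}\right) \left(- \frac{1}{36044}\right) = \frac{21651}{133362800}$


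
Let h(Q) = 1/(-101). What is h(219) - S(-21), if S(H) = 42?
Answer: -4243/101 ≈ -42.010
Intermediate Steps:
h(Q) = -1/101
h(219) - S(-21) = -1/101 - 1*42 = -1/101 - 42 = -4243/101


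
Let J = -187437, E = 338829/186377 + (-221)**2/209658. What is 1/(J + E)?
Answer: -39075429066/7324101056794303 ≈ -5.3352e-6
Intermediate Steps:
E = 80141049539/39075429066 (E = 338829*(1/186377) + 48841*(1/209658) = 338829/186377 + 48841/209658 = 80141049539/39075429066 ≈ 2.0509)
1/(J + E) = 1/(-187437 + 80141049539/39075429066) = 1/(-7324101056794303/39075429066) = -39075429066/7324101056794303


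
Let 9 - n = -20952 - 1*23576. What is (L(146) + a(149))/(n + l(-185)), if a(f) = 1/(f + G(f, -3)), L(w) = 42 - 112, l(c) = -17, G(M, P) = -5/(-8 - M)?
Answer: -545901/347226320 ≈ -0.0015722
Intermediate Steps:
L(w) = -70
n = 44537 (n = 9 - (-20952 - 1*23576) = 9 - (-20952 - 23576) = 9 - 1*(-44528) = 9 + 44528 = 44537)
a(f) = 1/(f + 5/(8 + f))
(L(146) + a(149))/(n + l(-185)) = (-70 + (8 + 149)/(5 + 149*(8 + 149)))/(44537 - 17) = (-70 + 157/(5 + 149*157))/44520 = (-70 + 157/(5 + 23393))*(1/44520) = (-70 + 157/23398)*(1/44520) = -1637703/23398*1/44520 = -545901/347226320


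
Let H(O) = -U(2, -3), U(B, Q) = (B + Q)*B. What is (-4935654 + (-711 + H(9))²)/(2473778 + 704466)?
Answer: -4432973/3178244 ≈ -1.3948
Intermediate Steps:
U(B, Q) = B*(B + Q)
H(O) = 2 (H(O) = -2*(2 - 3) = -2*(-1) = -1*(-2) = 2)
(-4935654 + (-711 + H(9))²)/(2473778 + 704466) = (-4935654 + (-711 + 2)²)/(2473778 + 704466) = (-4935654 + (-709)²)/3178244 = (-4935654 + 502681)*(1/3178244) = -4432973*1/3178244 = -4432973/3178244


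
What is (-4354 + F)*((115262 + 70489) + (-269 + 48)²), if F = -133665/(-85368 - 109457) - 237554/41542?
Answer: -827628379086167424/809342015 ≈ -1.0226e+9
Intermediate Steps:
F = -4072874662/809342015 (F = -133665/(-194825) - 237554*1/41542 = -133665*(-1/194825) - 118777/20771 = 26733/38965 - 118777/20771 = -4072874662/809342015 ≈ -5.0323)
(-4354 + F)*((115262 + 70489) + (-269 + 48)²) = (-4354 - 4072874662/809342015)*((115262 + 70489) + (-269 + 48)²) = -3527948007972*(185751 + (-221)²)/809342015 = -3527948007972*(185751 + 48841)/809342015 = -3527948007972/809342015*234592 = -827628379086167424/809342015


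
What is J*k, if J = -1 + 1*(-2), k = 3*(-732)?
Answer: 6588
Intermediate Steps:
k = -2196
J = -3 (J = -1 - 2 = -3)
J*k = -3*(-2196) = 6588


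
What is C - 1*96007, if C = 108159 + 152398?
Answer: 164550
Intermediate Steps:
C = 260557
C - 1*96007 = 260557 - 1*96007 = 260557 - 96007 = 164550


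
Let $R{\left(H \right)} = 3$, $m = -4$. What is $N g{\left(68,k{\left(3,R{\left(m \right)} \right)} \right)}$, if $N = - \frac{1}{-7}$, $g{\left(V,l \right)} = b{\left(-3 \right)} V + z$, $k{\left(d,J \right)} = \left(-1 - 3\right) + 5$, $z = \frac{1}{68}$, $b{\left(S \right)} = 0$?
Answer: $\frac{1}{476} \approx 0.0021008$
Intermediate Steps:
$z = \frac{1}{68} \approx 0.014706$
$k{\left(d,J \right)} = 1$ ($k{\left(d,J \right)} = -4 + 5 = 1$)
$g{\left(V,l \right)} = \frac{1}{68}$ ($g{\left(V,l \right)} = 0 V + \frac{1}{68} = 0 + \frac{1}{68} = \frac{1}{68}$)
$N = \frac{1}{7}$ ($N = \left(-1\right) \left(- \frac{1}{7}\right) = \frac{1}{7} \approx 0.14286$)
$N g{\left(68,k{\left(3,R{\left(m \right)} \right)} \right)} = \frac{1}{7} \cdot \frac{1}{68} = \frac{1}{476}$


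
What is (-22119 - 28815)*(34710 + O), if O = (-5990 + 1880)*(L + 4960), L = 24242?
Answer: 6111341966340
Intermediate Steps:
O = -120020220 (O = (-5990 + 1880)*(24242 + 4960) = -4110*29202 = -120020220)
(-22119 - 28815)*(34710 + O) = (-22119 - 28815)*(34710 - 120020220) = -50934*(-119985510) = 6111341966340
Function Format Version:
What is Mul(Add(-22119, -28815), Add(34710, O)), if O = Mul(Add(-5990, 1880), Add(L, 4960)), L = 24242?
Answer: 6111341966340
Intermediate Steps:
O = -120020220 (O = Mul(Add(-5990, 1880), Add(24242, 4960)) = Mul(-4110, 29202) = -120020220)
Mul(Add(-22119, -28815), Add(34710, O)) = Mul(Add(-22119, -28815), Add(34710, -120020220)) = Mul(-50934, -119985510) = 6111341966340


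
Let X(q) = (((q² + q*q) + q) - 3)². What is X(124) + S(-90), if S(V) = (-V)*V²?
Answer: 953871129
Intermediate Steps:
S(V) = -V³
X(q) = (-3 + q + 2*q²)² (X(q) = (((q² + q²) + q) - 3)² = ((2*q² + q) - 3)² = ((q + 2*q²) - 3)² = (-3 + q + 2*q²)²)
X(124) + S(-90) = (-3 + 124 + 2*124²)² - 1*(-90)³ = (-3 + 124 + 2*15376)² - 1*(-729000) = (-3 + 124 + 30752)² + 729000 = 30873² + 729000 = 953142129 + 729000 = 953871129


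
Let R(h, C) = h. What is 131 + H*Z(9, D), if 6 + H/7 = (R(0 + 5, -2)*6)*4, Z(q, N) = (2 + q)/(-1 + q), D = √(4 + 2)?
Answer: 4913/4 ≈ 1228.3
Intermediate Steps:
D = √6 ≈ 2.4495
Z(q, N) = (2 + q)/(-1 + q)
H = 798 (H = -42 + 7*(((0 + 5)*6)*4) = -42 + 7*((5*6)*4) = -42 + 7*(30*4) = -42 + 7*120 = -42 + 840 = 798)
131 + H*Z(9, D) = 131 + 798*((2 + 9)/(-1 + 9)) = 131 + 798*(11/8) = 131 + 4389/4 = 4913/4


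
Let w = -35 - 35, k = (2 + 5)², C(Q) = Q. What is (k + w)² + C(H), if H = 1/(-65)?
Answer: 28664/65 ≈ 440.98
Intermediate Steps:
H = -1/65 ≈ -0.015385
k = 49 (k = 7² = 49)
w = -70
(k + w)² + C(H) = (49 - 70)² - 1/65 = (-21)² - 1/65 = 441 - 1/65 = 28664/65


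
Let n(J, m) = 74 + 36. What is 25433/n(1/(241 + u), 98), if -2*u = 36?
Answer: 25433/110 ≈ 231.21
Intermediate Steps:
u = -18 (u = -1/2*36 = -18)
n(J, m) = 110
25433/n(1/(241 + u), 98) = 25433/110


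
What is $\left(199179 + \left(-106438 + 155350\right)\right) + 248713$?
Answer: $496804$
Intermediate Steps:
$\left(199179 + \left(-106438 + 155350\right)\right) + 248713 = \left(199179 + 48912\right) + 248713 = 248091 + 248713 = 496804$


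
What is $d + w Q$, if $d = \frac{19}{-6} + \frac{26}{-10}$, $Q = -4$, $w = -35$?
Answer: $\frac{4027}{30} \approx 134.23$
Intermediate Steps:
$d = - \frac{173}{30}$ ($d = 19 \left(- \frac{1}{6}\right) + 26 \left(- \frac{1}{10}\right) = - \frac{19}{6} - \frac{13}{5} = - \frac{173}{30} \approx -5.7667$)
$d + w Q = - \frac{173}{30} - -140 = - \frac{173}{30} + 140 = \frac{4027}{30}$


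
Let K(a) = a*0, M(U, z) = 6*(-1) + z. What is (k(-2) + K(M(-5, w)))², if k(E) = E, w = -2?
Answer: 4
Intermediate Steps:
M(U, z) = -6 + z
K(a) = 0
(k(-2) + K(M(-5, w)))² = (-2 + 0)² = (-2)² = 4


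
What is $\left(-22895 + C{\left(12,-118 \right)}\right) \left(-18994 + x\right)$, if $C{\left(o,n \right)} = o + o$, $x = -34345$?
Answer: $1219916269$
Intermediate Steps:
$C{\left(o,n \right)} = 2 o$
$\left(-22895 + C{\left(12,-118 \right)}\right) \left(-18994 + x\right) = \left(-22895 + 2 \cdot 12\right) \left(-18994 - 34345\right) = \left(-22895 + 24\right) \left(-53339\right) = \left(-22871\right) \left(-53339\right) = 1219916269$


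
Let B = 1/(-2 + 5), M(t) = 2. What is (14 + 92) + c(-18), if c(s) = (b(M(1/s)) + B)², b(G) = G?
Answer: 1003/9 ≈ 111.44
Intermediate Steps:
B = ⅓ (B = 1/3 = ⅓ ≈ 0.33333)
c(s) = 49/9 (c(s) = (2 + ⅓)² = (7/3)² = 49/9)
(14 + 92) + c(-18) = (14 + 92) + 49/9 = 106 + 49/9 = 1003/9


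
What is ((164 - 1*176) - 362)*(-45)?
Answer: 16830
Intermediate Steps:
((164 - 1*176) - 362)*(-45) = ((164 - 176) - 362)*(-45) = (-12 - 362)*(-45) = -374*(-45) = 16830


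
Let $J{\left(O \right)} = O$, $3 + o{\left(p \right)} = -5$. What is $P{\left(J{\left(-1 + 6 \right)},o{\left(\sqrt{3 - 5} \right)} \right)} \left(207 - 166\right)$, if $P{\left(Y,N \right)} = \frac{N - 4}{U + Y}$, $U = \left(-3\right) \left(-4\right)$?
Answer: $- \frac{492}{17} \approx -28.941$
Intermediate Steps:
$o{\left(p \right)} = -8$ ($o{\left(p \right)} = -3 - 5 = -8$)
$U = 12$
$P{\left(Y,N \right)} = \frac{-4 + N}{12 + Y}$ ($P{\left(Y,N \right)} = \frac{N - 4}{12 + Y} = \frac{-4 + N}{12 + Y}$)
$P{\left(J{\left(-1 + 6 \right)},o{\left(\sqrt{3 - 5} \right)} \right)} \left(207 - 166\right) = \frac{-4 - 8}{12 + \left(-1 + 6\right)} \left(207 - 166\right) = \frac{1}{12 + 5} \left(-12\right) \left(207 - 166\right) = \frac{1}{17} \left(-12\right) 41 = \left(- \frac{12}{17}\right) 41 = - \frac{492}{17}$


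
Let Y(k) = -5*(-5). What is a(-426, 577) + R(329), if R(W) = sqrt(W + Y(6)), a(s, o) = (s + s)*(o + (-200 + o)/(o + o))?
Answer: -283816110/577 + sqrt(354) ≈ -4.9186e+5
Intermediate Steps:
Y(k) = 25
a(s, o) = 2*s*(o + (-200 + o)/(2*o)) (a(s, o) = (2*s)*(o + (-200 + o)/((2*o))) = (2*s)*(o + (-200 + o)*(1/(2*o))) = (2*s)*(o + (-200 + o)/(2*o)) = 2*s*(o + (-200 + o)/(2*o)))
R(W) = sqrt(25 + W) (R(W) = sqrt(W + 25) = sqrt(25 + W))
a(-426, 577) + R(329) = -426*(-200 + 577*(1 + 2*577))/577 + sqrt(25 + 329) = -426*1/577*(-200 + 577*(1 + 1154)) + sqrt(354) = -426*1/577*(-200 + 577*1155) + sqrt(354) = -426*1/577*(-200 + 666435) + sqrt(354) = -426*1/577*666235 + sqrt(354) = -283816110/577 + sqrt(354)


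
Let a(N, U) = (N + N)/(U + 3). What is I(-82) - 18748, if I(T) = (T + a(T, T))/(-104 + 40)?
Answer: -47391787/2528 ≈ -18747.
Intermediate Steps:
a(N, U) = 2*N/(3 + U) (a(N, U) = (2*N)/(3 + U) = 2*N/(3 + U))
I(T) = -T/64 - T/(32*(3 + T)) (I(T) = (T + 2*T/(3 + T))/(-104 + 40) = (T + 2*T/(3 + T))/(-64) = (T + 2*T/(3 + T))*(-1/64) = -T/64 - T/(32*(3 + T)))
I(-82) - 18748 = (1/64)*(-82)*(-5 - 1*(-82))/(3 - 82) - 18748 = (1/64)*(-82)*(-5 + 82)/(-79) - 18748 = (1/64)*(-82)*(-1/79)*77 - 18748 = 3157/2528 - 18748 = -47391787/2528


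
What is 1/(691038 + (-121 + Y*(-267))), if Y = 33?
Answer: 1/682106 ≈ 1.4660e-6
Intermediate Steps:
1/(691038 + (-121 + Y*(-267))) = 1/(691038 + (-121 + 33*(-267))) = 1/(691038 + (-121 - 8811)) = 1/(691038 - 8932) = 1/682106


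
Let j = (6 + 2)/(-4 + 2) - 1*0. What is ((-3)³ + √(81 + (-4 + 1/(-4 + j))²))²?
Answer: 52929/64 - 81*√697/4 ≈ 292.40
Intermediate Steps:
j = -4 (j = 8/(-2) + 0 = 8*(-½) + 0 = -4 + 0 = -4)
((-3)³ + √(81 + (-4 + 1/(-4 + j))²))² = ((-3)³ + √(81 + (-4 + 1/(-4 - 4))²))² = (-27 + √(81 + (-4 + 1/(-8))²))² = (-27 + √(81 + (-4 - ⅛)²))² = (-27 + √(81 + (-33/8)²))² = (-27 + √(81 + 1089/64))² = (-27 + √(6273/64))² = (-27 + 3*√697/8)²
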